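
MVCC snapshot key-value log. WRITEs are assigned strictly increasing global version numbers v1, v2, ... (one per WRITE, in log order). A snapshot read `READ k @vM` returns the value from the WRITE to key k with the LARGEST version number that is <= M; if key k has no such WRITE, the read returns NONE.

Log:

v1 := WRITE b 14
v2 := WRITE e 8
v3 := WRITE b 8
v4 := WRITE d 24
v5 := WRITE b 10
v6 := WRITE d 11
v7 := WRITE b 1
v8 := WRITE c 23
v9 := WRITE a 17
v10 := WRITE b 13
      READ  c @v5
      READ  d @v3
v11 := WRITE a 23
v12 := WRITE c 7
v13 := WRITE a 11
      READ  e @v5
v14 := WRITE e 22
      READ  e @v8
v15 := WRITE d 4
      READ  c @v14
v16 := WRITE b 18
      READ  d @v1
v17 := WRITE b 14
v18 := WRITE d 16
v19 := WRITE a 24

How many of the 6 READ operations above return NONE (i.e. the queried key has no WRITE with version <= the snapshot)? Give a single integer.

v1: WRITE b=14  (b history now [(1, 14)])
v2: WRITE e=8  (e history now [(2, 8)])
v3: WRITE b=8  (b history now [(1, 14), (3, 8)])
v4: WRITE d=24  (d history now [(4, 24)])
v5: WRITE b=10  (b history now [(1, 14), (3, 8), (5, 10)])
v6: WRITE d=11  (d history now [(4, 24), (6, 11)])
v7: WRITE b=1  (b history now [(1, 14), (3, 8), (5, 10), (7, 1)])
v8: WRITE c=23  (c history now [(8, 23)])
v9: WRITE a=17  (a history now [(9, 17)])
v10: WRITE b=13  (b history now [(1, 14), (3, 8), (5, 10), (7, 1), (10, 13)])
READ c @v5: history=[(8, 23)] -> no version <= 5 -> NONE
READ d @v3: history=[(4, 24), (6, 11)] -> no version <= 3 -> NONE
v11: WRITE a=23  (a history now [(9, 17), (11, 23)])
v12: WRITE c=7  (c history now [(8, 23), (12, 7)])
v13: WRITE a=11  (a history now [(9, 17), (11, 23), (13, 11)])
READ e @v5: history=[(2, 8)] -> pick v2 -> 8
v14: WRITE e=22  (e history now [(2, 8), (14, 22)])
READ e @v8: history=[(2, 8), (14, 22)] -> pick v2 -> 8
v15: WRITE d=4  (d history now [(4, 24), (6, 11), (15, 4)])
READ c @v14: history=[(8, 23), (12, 7)] -> pick v12 -> 7
v16: WRITE b=18  (b history now [(1, 14), (3, 8), (5, 10), (7, 1), (10, 13), (16, 18)])
READ d @v1: history=[(4, 24), (6, 11), (15, 4)] -> no version <= 1 -> NONE
v17: WRITE b=14  (b history now [(1, 14), (3, 8), (5, 10), (7, 1), (10, 13), (16, 18), (17, 14)])
v18: WRITE d=16  (d history now [(4, 24), (6, 11), (15, 4), (18, 16)])
v19: WRITE a=24  (a history now [(9, 17), (11, 23), (13, 11), (19, 24)])
Read results in order: ['NONE', 'NONE', '8', '8', '7', 'NONE']
NONE count = 3

Answer: 3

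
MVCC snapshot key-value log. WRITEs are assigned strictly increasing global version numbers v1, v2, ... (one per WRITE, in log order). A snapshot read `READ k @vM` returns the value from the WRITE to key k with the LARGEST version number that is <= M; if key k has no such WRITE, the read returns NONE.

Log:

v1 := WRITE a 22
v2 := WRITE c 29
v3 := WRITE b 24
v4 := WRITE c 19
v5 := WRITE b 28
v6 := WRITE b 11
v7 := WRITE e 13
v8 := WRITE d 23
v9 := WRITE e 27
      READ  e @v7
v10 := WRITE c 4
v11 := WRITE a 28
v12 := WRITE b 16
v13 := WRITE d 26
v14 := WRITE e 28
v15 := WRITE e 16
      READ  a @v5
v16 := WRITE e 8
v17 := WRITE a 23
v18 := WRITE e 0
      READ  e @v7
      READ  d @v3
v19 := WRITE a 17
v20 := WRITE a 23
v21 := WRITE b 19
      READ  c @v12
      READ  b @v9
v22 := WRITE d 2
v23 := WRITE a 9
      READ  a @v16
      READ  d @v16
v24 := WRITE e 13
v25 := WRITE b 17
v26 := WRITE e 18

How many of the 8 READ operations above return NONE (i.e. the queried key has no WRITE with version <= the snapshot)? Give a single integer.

Answer: 1

Derivation:
v1: WRITE a=22  (a history now [(1, 22)])
v2: WRITE c=29  (c history now [(2, 29)])
v3: WRITE b=24  (b history now [(3, 24)])
v4: WRITE c=19  (c history now [(2, 29), (4, 19)])
v5: WRITE b=28  (b history now [(3, 24), (5, 28)])
v6: WRITE b=11  (b history now [(3, 24), (5, 28), (6, 11)])
v7: WRITE e=13  (e history now [(7, 13)])
v8: WRITE d=23  (d history now [(8, 23)])
v9: WRITE e=27  (e history now [(7, 13), (9, 27)])
READ e @v7: history=[(7, 13), (9, 27)] -> pick v7 -> 13
v10: WRITE c=4  (c history now [(2, 29), (4, 19), (10, 4)])
v11: WRITE a=28  (a history now [(1, 22), (11, 28)])
v12: WRITE b=16  (b history now [(3, 24), (5, 28), (6, 11), (12, 16)])
v13: WRITE d=26  (d history now [(8, 23), (13, 26)])
v14: WRITE e=28  (e history now [(7, 13), (9, 27), (14, 28)])
v15: WRITE e=16  (e history now [(7, 13), (9, 27), (14, 28), (15, 16)])
READ a @v5: history=[(1, 22), (11, 28)] -> pick v1 -> 22
v16: WRITE e=8  (e history now [(7, 13), (9, 27), (14, 28), (15, 16), (16, 8)])
v17: WRITE a=23  (a history now [(1, 22), (11, 28), (17, 23)])
v18: WRITE e=0  (e history now [(7, 13), (9, 27), (14, 28), (15, 16), (16, 8), (18, 0)])
READ e @v7: history=[(7, 13), (9, 27), (14, 28), (15, 16), (16, 8), (18, 0)] -> pick v7 -> 13
READ d @v3: history=[(8, 23), (13, 26)] -> no version <= 3 -> NONE
v19: WRITE a=17  (a history now [(1, 22), (11, 28), (17, 23), (19, 17)])
v20: WRITE a=23  (a history now [(1, 22), (11, 28), (17, 23), (19, 17), (20, 23)])
v21: WRITE b=19  (b history now [(3, 24), (5, 28), (6, 11), (12, 16), (21, 19)])
READ c @v12: history=[(2, 29), (4, 19), (10, 4)] -> pick v10 -> 4
READ b @v9: history=[(3, 24), (5, 28), (6, 11), (12, 16), (21, 19)] -> pick v6 -> 11
v22: WRITE d=2  (d history now [(8, 23), (13, 26), (22, 2)])
v23: WRITE a=9  (a history now [(1, 22), (11, 28), (17, 23), (19, 17), (20, 23), (23, 9)])
READ a @v16: history=[(1, 22), (11, 28), (17, 23), (19, 17), (20, 23), (23, 9)] -> pick v11 -> 28
READ d @v16: history=[(8, 23), (13, 26), (22, 2)] -> pick v13 -> 26
v24: WRITE e=13  (e history now [(7, 13), (9, 27), (14, 28), (15, 16), (16, 8), (18, 0), (24, 13)])
v25: WRITE b=17  (b history now [(3, 24), (5, 28), (6, 11), (12, 16), (21, 19), (25, 17)])
v26: WRITE e=18  (e history now [(7, 13), (9, 27), (14, 28), (15, 16), (16, 8), (18, 0), (24, 13), (26, 18)])
Read results in order: ['13', '22', '13', 'NONE', '4', '11', '28', '26']
NONE count = 1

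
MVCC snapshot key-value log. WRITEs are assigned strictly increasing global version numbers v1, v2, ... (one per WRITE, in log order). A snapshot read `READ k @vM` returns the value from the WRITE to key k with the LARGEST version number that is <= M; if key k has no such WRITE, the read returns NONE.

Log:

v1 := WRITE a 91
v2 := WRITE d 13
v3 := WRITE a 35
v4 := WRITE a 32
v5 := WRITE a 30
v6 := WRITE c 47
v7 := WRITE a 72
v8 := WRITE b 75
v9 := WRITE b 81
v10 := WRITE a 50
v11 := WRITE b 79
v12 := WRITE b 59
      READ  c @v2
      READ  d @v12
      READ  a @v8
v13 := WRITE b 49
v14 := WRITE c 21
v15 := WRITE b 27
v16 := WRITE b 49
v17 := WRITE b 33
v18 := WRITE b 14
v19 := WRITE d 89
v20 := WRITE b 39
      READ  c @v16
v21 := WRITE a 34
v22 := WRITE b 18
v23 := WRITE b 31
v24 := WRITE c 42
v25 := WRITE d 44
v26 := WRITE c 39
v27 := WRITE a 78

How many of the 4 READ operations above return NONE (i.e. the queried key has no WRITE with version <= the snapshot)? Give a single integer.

Answer: 1

Derivation:
v1: WRITE a=91  (a history now [(1, 91)])
v2: WRITE d=13  (d history now [(2, 13)])
v3: WRITE a=35  (a history now [(1, 91), (3, 35)])
v4: WRITE a=32  (a history now [(1, 91), (3, 35), (4, 32)])
v5: WRITE a=30  (a history now [(1, 91), (3, 35), (4, 32), (5, 30)])
v6: WRITE c=47  (c history now [(6, 47)])
v7: WRITE a=72  (a history now [(1, 91), (3, 35), (4, 32), (5, 30), (7, 72)])
v8: WRITE b=75  (b history now [(8, 75)])
v9: WRITE b=81  (b history now [(8, 75), (9, 81)])
v10: WRITE a=50  (a history now [(1, 91), (3, 35), (4, 32), (5, 30), (7, 72), (10, 50)])
v11: WRITE b=79  (b history now [(8, 75), (9, 81), (11, 79)])
v12: WRITE b=59  (b history now [(8, 75), (9, 81), (11, 79), (12, 59)])
READ c @v2: history=[(6, 47)] -> no version <= 2 -> NONE
READ d @v12: history=[(2, 13)] -> pick v2 -> 13
READ a @v8: history=[(1, 91), (3, 35), (4, 32), (5, 30), (7, 72), (10, 50)] -> pick v7 -> 72
v13: WRITE b=49  (b history now [(8, 75), (9, 81), (11, 79), (12, 59), (13, 49)])
v14: WRITE c=21  (c history now [(6, 47), (14, 21)])
v15: WRITE b=27  (b history now [(8, 75), (9, 81), (11, 79), (12, 59), (13, 49), (15, 27)])
v16: WRITE b=49  (b history now [(8, 75), (9, 81), (11, 79), (12, 59), (13, 49), (15, 27), (16, 49)])
v17: WRITE b=33  (b history now [(8, 75), (9, 81), (11, 79), (12, 59), (13, 49), (15, 27), (16, 49), (17, 33)])
v18: WRITE b=14  (b history now [(8, 75), (9, 81), (11, 79), (12, 59), (13, 49), (15, 27), (16, 49), (17, 33), (18, 14)])
v19: WRITE d=89  (d history now [(2, 13), (19, 89)])
v20: WRITE b=39  (b history now [(8, 75), (9, 81), (11, 79), (12, 59), (13, 49), (15, 27), (16, 49), (17, 33), (18, 14), (20, 39)])
READ c @v16: history=[(6, 47), (14, 21)] -> pick v14 -> 21
v21: WRITE a=34  (a history now [(1, 91), (3, 35), (4, 32), (5, 30), (7, 72), (10, 50), (21, 34)])
v22: WRITE b=18  (b history now [(8, 75), (9, 81), (11, 79), (12, 59), (13, 49), (15, 27), (16, 49), (17, 33), (18, 14), (20, 39), (22, 18)])
v23: WRITE b=31  (b history now [(8, 75), (9, 81), (11, 79), (12, 59), (13, 49), (15, 27), (16, 49), (17, 33), (18, 14), (20, 39), (22, 18), (23, 31)])
v24: WRITE c=42  (c history now [(6, 47), (14, 21), (24, 42)])
v25: WRITE d=44  (d history now [(2, 13), (19, 89), (25, 44)])
v26: WRITE c=39  (c history now [(6, 47), (14, 21), (24, 42), (26, 39)])
v27: WRITE a=78  (a history now [(1, 91), (3, 35), (4, 32), (5, 30), (7, 72), (10, 50), (21, 34), (27, 78)])
Read results in order: ['NONE', '13', '72', '21']
NONE count = 1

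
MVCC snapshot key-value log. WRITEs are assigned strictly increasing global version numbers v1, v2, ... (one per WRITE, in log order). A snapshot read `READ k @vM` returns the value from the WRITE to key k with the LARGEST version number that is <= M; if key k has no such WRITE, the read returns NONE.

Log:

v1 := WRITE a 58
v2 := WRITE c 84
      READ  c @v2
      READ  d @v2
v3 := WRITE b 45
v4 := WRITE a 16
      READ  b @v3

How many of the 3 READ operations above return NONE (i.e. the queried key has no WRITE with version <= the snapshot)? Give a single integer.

v1: WRITE a=58  (a history now [(1, 58)])
v2: WRITE c=84  (c history now [(2, 84)])
READ c @v2: history=[(2, 84)] -> pick v2 -> 84
READ d @v2: history=[] -> no version <= 2 -> NONE
v3: WRITE b=45  (b history now [(3, 45)])
v4: WRITE a=16  (a history now [(1, 58), (4, 16)])
READ b @v3: history=[(3, 45)] -> pick v3 -> 45
Read results in order: ['84', 'NONE', '45']
NONE count = 1

Answer: 1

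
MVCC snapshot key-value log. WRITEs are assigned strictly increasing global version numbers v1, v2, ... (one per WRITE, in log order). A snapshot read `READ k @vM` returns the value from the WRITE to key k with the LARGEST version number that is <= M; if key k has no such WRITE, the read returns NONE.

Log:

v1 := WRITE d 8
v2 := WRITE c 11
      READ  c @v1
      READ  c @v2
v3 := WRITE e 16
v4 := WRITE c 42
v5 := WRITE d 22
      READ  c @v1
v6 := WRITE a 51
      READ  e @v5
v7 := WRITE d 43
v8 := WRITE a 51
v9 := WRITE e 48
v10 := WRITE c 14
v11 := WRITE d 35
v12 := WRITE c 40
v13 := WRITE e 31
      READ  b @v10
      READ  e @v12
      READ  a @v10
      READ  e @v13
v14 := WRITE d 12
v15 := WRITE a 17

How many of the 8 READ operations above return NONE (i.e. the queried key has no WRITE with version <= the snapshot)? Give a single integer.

v1: WRITE d=8  (d history now [(1, 8)])
v2: WRITE c=11  (c history now [(2, 11)])
READ c @v1: history=[(2, 11)] -> no version <= 1 -> NONE
READ c @v2: history=[(2, 11)] -> pick v2 -> 11
v3: WRITE e=16  (e history now [(3, 16)])
v4: WRITE c=42  (c history now [(2, 11), (4, 42)])
v5: WRITE d=22  (d history now [(1, 8), (5, 22)])
READ c @v1: history=[(2, 11), (4, 42)] -> no version <= 1 -> NONE
v6: WRITE a=51  (a history now [(6, 51)])
READ e @v5: history=[(3, 16)] -> pick v3 -> 16
v7: WRITE d=43  (d history now [(1, 8), (5, 22), (7, 43)])
v8: WRITE a=51  (a history now [(6, 51), (8, 51)])
v9: WRITE e=48  (e history now [(3, 16), (9, 48)])
v10: WRITE c=14  (c history now [(2, 11), (4, 42), (10, 14)])
v11: WRITE d=35  (d history now [(1, 8), (5, 22), (7, 43), (11, 35)])
v12: WRITE c=40  (c history now [(2, 11), (4, 42), (10, 14), (12, 40)])
v13: WRITE e=31  (e history now [(3, 16), (9, 48), (13, 31)])
READ b @v10: history=[] -> no version <= 10 -> NONE
READ e @v12: history=[(3, 16), (9, 48), (13, 31)] -> pick v9 -> 48
READ a @v10: history=[(6, 51), (8, 51)] -> pick v8 -> 51
READ e @v13: history=[(3, 16), (9, 48), (13, 31)] -> pick v13 -> 31
v14: WRITE d=12  (d history now [(1, 8), (5, 22), (7, 43), (11, 35), (14, 12)])
v15: WRITE a=17  (a history now [(6, 51), (8, 51), (15, 17)])
Read results in order: ['NONE', '11', 'NONE', '16', 'NONE', '48', '51', '31']
NONE count = 3

Answer: 3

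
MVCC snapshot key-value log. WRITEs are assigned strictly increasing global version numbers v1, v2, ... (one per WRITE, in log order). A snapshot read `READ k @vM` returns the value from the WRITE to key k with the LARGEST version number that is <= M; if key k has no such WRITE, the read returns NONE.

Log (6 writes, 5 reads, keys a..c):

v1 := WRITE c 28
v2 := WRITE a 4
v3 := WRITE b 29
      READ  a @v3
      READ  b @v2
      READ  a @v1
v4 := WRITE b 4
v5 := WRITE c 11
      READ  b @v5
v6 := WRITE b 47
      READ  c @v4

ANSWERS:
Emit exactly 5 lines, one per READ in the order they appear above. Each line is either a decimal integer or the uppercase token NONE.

Answer: 4
NONE
NONE
4
28

Derivation:
v1: WRITE c=28  (c history now [(1, 28)])
v2: WRITE a=4  (a history now [(2, 4)])
v3: WRITE b=29  (b history now [(3, 29)])
READ a @v3: history=[(2, 4)] -> pick v2 -> 4
READ b @v2: history=[(3, 29)] -> no version <= 2 -> NONE
READ a @v1: history=[(2, 4)] -> no version <= 1 -> NONE
v4: WRITE b=4  (b history now [(3, 29), (4, 4)])
v5: WRITE c=11  (c history now [(1, 28), (5, 11)])
READ b @v5: history=[(3, 29), (4, 4)] -> pick v4 -> 4
v6: WRITE b=47  (b history now [(3, 29), (4, 4), (6, 47)])
READ c @v4: history=[(1, 28), (5, 11)] -> pick v1 -> 28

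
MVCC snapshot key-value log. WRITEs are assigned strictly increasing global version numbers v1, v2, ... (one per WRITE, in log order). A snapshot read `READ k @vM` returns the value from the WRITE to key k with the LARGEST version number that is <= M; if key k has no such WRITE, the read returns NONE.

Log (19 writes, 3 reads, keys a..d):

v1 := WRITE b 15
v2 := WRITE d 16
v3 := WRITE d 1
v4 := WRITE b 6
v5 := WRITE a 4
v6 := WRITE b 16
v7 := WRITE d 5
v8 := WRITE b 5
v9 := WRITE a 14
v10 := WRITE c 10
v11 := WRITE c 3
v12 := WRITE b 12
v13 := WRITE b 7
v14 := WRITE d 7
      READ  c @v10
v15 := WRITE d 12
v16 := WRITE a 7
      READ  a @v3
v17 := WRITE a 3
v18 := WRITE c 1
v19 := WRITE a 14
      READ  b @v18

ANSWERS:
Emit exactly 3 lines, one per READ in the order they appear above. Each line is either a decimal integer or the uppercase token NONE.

Answer: 10
NONE
7

Derivation:
v1: WRITE b=15  (b history now [(1, 15)])
v2: WRITE d=16  (d history now [(2, 16)])
v3: WRITE d=1  (d history now [(2, 16), (3, 1)])
v4: WRITE b=6  (b history now [(1, 15), (4, 6)])
v5: WRITE a=4  (a history now [(5, 4)])
v6: WRITE b=16  (b history now [(1, 15), (4, 6), (6, 16)])
v7: WRITE d=5  (d history now [(2, 16), (3, 1), (7, 5)])
v8: WRITE b=5  (b history now [(1, 15), (4, 6), (6, 16), (8, 5)])
v9: WRITE a=14  (a history now [(5, 4), (9, 14)])
v10: WRITE c=10  (c history now [(10, 10)])
v11: WRITE c=3  (c history now [(10, 10), (11, 3)])
v12: WRITE b=12  (b history now [(1, 15), (4, 6), (6, 16), (8, 5), (12, 12)])
v13: WRITE b=7  (b history now [(1, 15), (4, 6), (6, 16), (8, 5), (12, 12), (13, 7)])
v14: WRITE d=7  (d history now [(2, 16), (3, 1), (7, 5), (14, 7)])
READ c @v10: history=[(10, 10), (11, 3)] -> pick v10 -> 10
v15: WRITE d=12  (d history now [(2, 16), (3, 1), (7, 5), (14, 7), (15, 12)])
v16: WRITE a=7  (a history now [(5, 4), (9, 14), (16, 7)])
READ a @v3: history=[(5, 4), (9, 14), (16, 7)] -> no version <= 3 -> NONE
v17: WRITE a=3  (a history now [(5, 4), (9, 14), (16, 7), (17, 3)])
v18: WRITE c=1  (c history now [(10, 10), (11, 3), (18, 1)])
v19: WRITE a=14  (a history now [(5, 4), (9, 14), (16, 7), (17, 3), (19, 14)])
READ b @v18: history=[(1, 15), (4, 6), (6, 16), (8, 5), (12, 12), (13, 7)] -> pick v13 -> 7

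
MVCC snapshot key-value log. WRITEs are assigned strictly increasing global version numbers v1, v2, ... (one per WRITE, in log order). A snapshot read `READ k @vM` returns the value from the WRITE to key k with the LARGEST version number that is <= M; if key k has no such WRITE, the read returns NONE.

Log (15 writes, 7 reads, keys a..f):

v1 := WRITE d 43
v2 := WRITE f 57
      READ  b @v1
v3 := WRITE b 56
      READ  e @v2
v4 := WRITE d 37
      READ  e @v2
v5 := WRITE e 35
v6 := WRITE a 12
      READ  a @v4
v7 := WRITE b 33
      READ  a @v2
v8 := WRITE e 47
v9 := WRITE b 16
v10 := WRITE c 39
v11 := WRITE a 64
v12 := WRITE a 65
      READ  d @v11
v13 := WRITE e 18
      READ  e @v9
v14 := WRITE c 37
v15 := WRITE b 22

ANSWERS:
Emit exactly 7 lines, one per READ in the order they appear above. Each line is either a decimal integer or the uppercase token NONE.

Answer: NONE
NONE
NONE
NONE
NONE
37
47

Derivation:
v1: WRITE d=43  (d history now [(1, 43)])
v2: WRITE f=57  (f history now [(2, 57)])
READ b @v1: history=[] -> no version <= 1 -> NONE
v3: WRITE b=56  (b history now [(3, 56)])
READ e @v2: history=[] -> no version <= 2 -> NONE
v4: WRITE d=37  (d history now [(1, 43), (4, 37)])
READ e @v2: history=[] -> no version <= 2 -> NONE
v5: WRITE e=35  (e history now [(5, 35)])
v6: WRITE a=12  (a history now [(6, 12)])
READ a @v4: history=[(6, 12)] -> no version <= 4 -> NONE
v7: WRITE b=33  (b history now [(3, 56), (7, 33)])
READ a @v2: history=[(6, 12)] -> no version <= 2 -> NONE
v8: WRITE e=47  (e history now [(5, 35), (8, 47)])
v9: WRITE b=16  (b history now [(3, 56), (7, 33), (9, 16)])
v10: WRITE c=39  (c history now [(10, 39)])
v11: WRITE a=64  (a history now [(6, 12), (11, 64)])
v12: WRITE a=65  (a history now [(6, 12), (11, 64), (12, 65)])
READ d @v11: history=[(1, 43), (4, 37)] -> pick v4 -> 37
v13: WRITE e=18  (e history now [(5, 35), (8, 47), (13, 18)])
READ e @v9: history=[(5, 35), (8, 47), (13, 18)] -> pick v8 -> 47
v14: WRITE c=37  (c history now [(10, 39), (14, 37)])
v15: WRITE b=22  (b history now [(3, 56), (7, 33), (9, 16), (15, 22)])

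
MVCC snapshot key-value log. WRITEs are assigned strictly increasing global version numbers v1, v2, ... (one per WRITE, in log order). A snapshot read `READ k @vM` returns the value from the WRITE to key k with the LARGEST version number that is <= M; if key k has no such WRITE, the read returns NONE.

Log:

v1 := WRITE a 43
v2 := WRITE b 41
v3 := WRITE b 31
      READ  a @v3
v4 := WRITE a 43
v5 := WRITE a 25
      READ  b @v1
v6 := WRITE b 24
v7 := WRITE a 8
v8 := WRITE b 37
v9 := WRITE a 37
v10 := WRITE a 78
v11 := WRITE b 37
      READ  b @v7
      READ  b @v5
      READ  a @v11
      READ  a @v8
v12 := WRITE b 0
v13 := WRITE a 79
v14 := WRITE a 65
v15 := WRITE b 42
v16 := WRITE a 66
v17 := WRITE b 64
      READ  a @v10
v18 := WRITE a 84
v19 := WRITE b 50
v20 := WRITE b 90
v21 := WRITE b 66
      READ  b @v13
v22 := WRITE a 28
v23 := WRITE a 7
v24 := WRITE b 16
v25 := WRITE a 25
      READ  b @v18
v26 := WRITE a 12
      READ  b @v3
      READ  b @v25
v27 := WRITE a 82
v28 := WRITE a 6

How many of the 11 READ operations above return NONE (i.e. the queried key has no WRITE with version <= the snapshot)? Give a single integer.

Answer: 1

Derivation:
v1: WRITE a=43  (a history now [(1, 43)])
v2: WRITE b=41  (b history now [(2, 41)])
v3: WRITE b=31  (b history now [(2, 41), (3, 31)])
READ a @v3: history=[(1, 43)] -> pick v1 -> 43
v4: WRITE a=43  (a history now [(1, 43), (4, 43)])
v5: WRITE a=25  (a history now [(1, 43), (4, 43), (5, 25)])
READ b @v1: history=[(2, 41), (3, 31)] -> no version <= 1 -> NONE
v6: WRITE b=24  (b history now [(2, 41), (3, 31), (6, 24)])
v7: WRITE a=8  (a history now [(1, 43), (4, 43), (5, 25), (7, 8)])
v8: WRITE b=37  (b history now [(2, 41), (3, 31), (6, 24), (8, 37)])
v9: WRITE a=37  (a history now [(1, 43), (4, 43), (5, 25), (7, 8), (9, 37)])
v10: WRITE a=78  (a history now [(1, 43), (4, 43), (5, 25), (7, 8), (9, 37), (10, 78)])
v11: WRITE b=37  (b history now [(2, 41), (3, 31), (6, 24), (8, 37), (11, 37)])
READ b @v7: history=[(2, 41), (3, 31), (6, 24), (8, 37), (11, 37)] -> pick v6 -> 24
READ b @v5: history=[(2, 41), (3, 31), (6, 24), (8, 37), (11, 37)] -> pick v3 -> 31
READ a @v11: history=[(1, 43), (4, 43), (5, 25), (7, 8), (9, 37), (10, 78)] -> pick v10 -> 78
READ a @v8: history=[(1, 43), (4, 43), (5, 25), (7, 8), (9, 37), (10, 78)] -> pick v7 -> 8
v12: WRITE b=0  (b history now [(2, 41), (3, 31), (6, 24), (8, 37), (11, 37), (12, 0)])
v13: WRITE a=79  (a history now [(1, 43), (4, 43), (5, 25), (7, 8), (9, 37), (10, 78), (13, 79)])
v14: WRITE a=65  (a history now [(1, 43), (4, 43), (5, 25), (7, 8), (9, 37), (10, 78), (13, 79), (14, 65)])
v15: WRITE b=42  (b history now [(2, 41), (3, 31), (6, 24), (8, 37), (11, 37), (12, 0), (15, 42)])
v16: WRITE a=66  (a history now [(1, 43), (4, 43), (5, 25), (7, 8), (9, 37), (10, 78), (13, 79), (14, 65), (16, 66)])
v17: WRITE b=64  (b history now [(2, 41), (3, 31), (6, 24), (8, 37), (11, 37), (12, 0), (15, 42), (17, 64)])
READ a @v10: history=[(1, 43), (4, 43), (5, 25), (7, 8), (9, 37), (10, 78), (13, 79), (14, 65), (16, 66)] -> pick v10 -> 78
v18: WRITE a=84  (a history now [(1, 43), (4, 43), (5, 25), (7, 8), (9, 37), (10, 78), (13, 79), (14, 65), (16, 66), (18, 84)])
v19: WRITE b=50  (b history now [(2, 41), (3, 31), (6, 24), (8, 37), (11, 37), (12, 0), (15, 42), (17, 64), (19, 50)])
v20: WRITE b=90  (b history now [(2, 41), (3, 31), (6, 24), (8, 37), (11, 37), (12, 0), (15, 42), (17, 64), (19, 50), (20, 90)])
v21: WRITE b=66  (b history now [(2, 41), (3, 31), (6, 24), (8, 37), (11, 37), (12, 0), (15, 42), (17, 64), (19, 50), (20, 90), (21, 66)])
READ b @v13: history=[(2, 41), (3, 31), (6, 24), (8, 37), (11, 37), (12, 0), (15, 42), (17, 64), (19, 50), (20, 90), (21, 66)] -> pick v12 -> 0
v22: WRITE a=28  (a history now [(1, 43), (4, 43), (5, 25), (7, 8), (9, 37), (10, 78), (13, 79), (14, 65), (16, 66), (18, 84), (22, 28)])
v23: WRITE a=7  (a history now [(1, 43), (4, 43), (5, 25), (7, 8), (9, 37), (10, 78), (13, 79), (14, 65), (16, 66), (18, 84), (22, 28), (23, 7)])
v24: WRITE b=16  (b history now [(2, 41), (3, 31), (6, 24), (8, 37), (11, 37), (12, 0), (15, 42), (17, 64), (19, 50), (20, 90), (21, 66), (24, 16)])
v25: WRITE a=25  (a history now [(1, 43), (4, 43), (5, 25), (7, 8), (9, 37), (10, 78), (13, 79), (14, 65), (16, 66), (18, 84), (22, 28), (23, 7), (25, 25)])
READ b @v18: history=[(2, 41), (3, 31), (6, 24), (8, 37), (11, 37), (12, 0), (15, 42), (17, 64), (19, 50), (20, 90), (21, 66), (24, 16)] -> pick v17 -> 64
v26: WRITE a=12  (a history now [(1, 43), (4, 43), (5, 25), (7, 8), (9, 37), (10, 78), (13, 79), (14, 65), (16, 66), (18, 84), (22, 28), (23, 7), (25, 25), (26, 12)])
READ b @v3: history=[(2, 41), (3, 31), (6, 24), (8, 37), (11, 37), (12, 0), (15, 42), (17, 64), (19, 50), (20, 90), (21, 66), (24, 16)] -> pick v3 -> 31
READ b @v25: history=[(2, 41), (3, 31), (6, 24), (8, 37), (11, 37), (12, 0), (15, 42), (17, 64), (19, 50), (20, 90), (21, 66), (24, 16)] -> pick v24 -> 16
v27: WRITE a=82  (a history now [(1, 43), (4, 43), (5, 25), (7, 8), (9, 37), (10, 78), (13, 79), (14, 65), (16, 66), (18, 84), (22, 28), (23, 7), (25, 25), (26, 12), (27, 82)])
v28: WRITE a=6  (a history now [(1, 43), (4, 43), (5, 25), (7, 8), (9, 37), (10, 78), (13, 79), (14, 65), (16, 66), (18, 84), (22, 28), (23, 7), (25, 25), (26, 12), (27, 82), (28, 6)])
Read results in order: ['43', 'NONE', '24', '31', '78', '8', '78', '0', '64', '31', '16']
NONE count = 1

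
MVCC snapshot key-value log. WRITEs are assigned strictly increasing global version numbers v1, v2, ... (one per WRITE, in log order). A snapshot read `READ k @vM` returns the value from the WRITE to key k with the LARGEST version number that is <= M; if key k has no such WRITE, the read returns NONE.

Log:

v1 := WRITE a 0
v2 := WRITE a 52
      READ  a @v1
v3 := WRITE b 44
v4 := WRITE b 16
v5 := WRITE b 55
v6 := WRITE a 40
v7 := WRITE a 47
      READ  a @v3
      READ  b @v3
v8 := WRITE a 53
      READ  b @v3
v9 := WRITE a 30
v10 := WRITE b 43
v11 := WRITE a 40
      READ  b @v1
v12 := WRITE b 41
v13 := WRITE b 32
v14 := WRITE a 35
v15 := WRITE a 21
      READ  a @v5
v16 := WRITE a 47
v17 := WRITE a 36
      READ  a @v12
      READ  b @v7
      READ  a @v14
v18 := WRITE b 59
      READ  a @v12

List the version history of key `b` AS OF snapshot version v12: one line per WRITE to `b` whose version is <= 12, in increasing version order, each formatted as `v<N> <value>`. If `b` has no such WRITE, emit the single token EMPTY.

Answer: v3 44
v4 16
v5 55
v10 43
v12 41

Derivation:
Scan writes for key=b with version <= 12:
  v1 WRITE a 0 -> skip
  v2 WRITE a 52 -> skip
  v3 WRITE b 44 -> keep
  v4 WRITE b 16 -> keep
  v5 WRITE b 55 -> keep
  v6 WRITE a 40 -> skip
  v7 WRITE a 47 -> skip
  v8 WRITE a 53 -> skip
  v9 WRITE a 30 -> skip
  v10 WRITE b 43 -> keep
  v11 WRITE a 40 -> skip
  v12 WRITE b 41 -> keep
  v13 WRITE b 32 -> drop (> snap)
  v14 WRITE a 35 -> skip
  v15 WRITE a 21 -> skip
  v16 WRITE a 47 -> skip
  v17 WRITE a 36 -> skip
  v18 WRITE b 59 -> drop (> snap)
Collected: [(3, 44), (4, 16), (5, 55), (10, 43), (12, 41)]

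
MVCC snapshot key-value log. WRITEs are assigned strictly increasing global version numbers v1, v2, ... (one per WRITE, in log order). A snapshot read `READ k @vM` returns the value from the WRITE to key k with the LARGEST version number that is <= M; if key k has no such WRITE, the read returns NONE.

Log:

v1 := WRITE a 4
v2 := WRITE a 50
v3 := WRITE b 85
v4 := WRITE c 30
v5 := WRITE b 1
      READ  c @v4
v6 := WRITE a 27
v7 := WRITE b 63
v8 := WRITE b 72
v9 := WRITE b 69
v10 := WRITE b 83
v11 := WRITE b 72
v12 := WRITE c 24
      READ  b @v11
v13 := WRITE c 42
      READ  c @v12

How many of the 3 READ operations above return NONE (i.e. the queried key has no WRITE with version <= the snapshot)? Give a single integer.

Answer: 0

Derivation:
v1: WRITE a=4  (a history now [(1, 4)])
v2: WRITE a=50  (a history now [(1, 4), (2, 50)])
v3: WRITE b=85  (b history now [(3, 85)])
v4: WRITE c=30  (c history now [(4, 30)])
v5: WRITE b=1  (b history now [(3, 85), (5, 1)])
READ c @v4: history=[(4, 30)] -> pick v4 -> 30
v6: WRITE a=27  (a history now [(1, 4), (2, 50), (6, 27)])
v7: WRITE b=63  (b history now [(3, 85), (5, 1), (7, 63)])
v8: WRITE b=72  (b history now [(3, 85), (5, 1), (7, 63), (8, 72)])
v9: WRITE b=69  (b history now [(3, 85), (5, 1), (7, 63), (8, 72), (9, 69)])
v10: WRITE b=83  (b history now [(3, 85), (5, 1), (7, 63), (8, 72), (9, 69), (10, 83)])
v11: WRITE b=72  (b history now [(3, 85), (5, 1), (7, 63), (8, 72), (9, 69), (10, 83), (11, 72)])
v12: WRITE c=24  (c history now [(4, 30), (12, 24)])
READ b @v11: history=[(3, 85), (5, 1), (7, 63), (8, 72), (9, 69), (10, 83), (11, 72)] -> pick v11 -> 72
v13: WRITE c=42  (c history now [(4, 30), (12, 24), (13, 42)])
READ c @v12: history=[(4, 30), (12, 24), (13, 42)] -> pick v12 -> 24
Read results in order: ['30', '72', '24']
NONE count = 0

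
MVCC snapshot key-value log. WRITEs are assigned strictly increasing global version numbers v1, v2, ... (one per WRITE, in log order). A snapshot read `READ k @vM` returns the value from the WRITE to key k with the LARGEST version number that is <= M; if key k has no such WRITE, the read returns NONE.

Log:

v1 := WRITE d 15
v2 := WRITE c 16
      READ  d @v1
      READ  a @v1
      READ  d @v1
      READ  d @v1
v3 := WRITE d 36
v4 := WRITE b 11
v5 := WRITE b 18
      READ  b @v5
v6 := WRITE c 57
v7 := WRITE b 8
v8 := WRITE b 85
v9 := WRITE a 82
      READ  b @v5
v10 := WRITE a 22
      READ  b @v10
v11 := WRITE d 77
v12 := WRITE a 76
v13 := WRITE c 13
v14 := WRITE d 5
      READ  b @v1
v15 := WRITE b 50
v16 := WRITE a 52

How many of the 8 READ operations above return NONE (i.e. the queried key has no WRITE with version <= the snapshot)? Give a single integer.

v1: WRITE d=15  (d history now [(1, 15)])
v2: WRITE c=16  (c history now [(2, 16)])
READ d @v1: history=[(1, 15)] -> pick v1 -> 15
READ a @v1: history=[] -> no version <= 1 -> NONE
READ d @v1: history=[(1, 15)] -> pick v1 -> 15
READ d @v1: history=[(1, 15)] -> pick v1 -> 15
v3: WRITE d=36  (d history now [(1, 15), (3, 36)])
v4: WRITE b=11  (b history now [(4, 11)])
v5: WRITE b=18  (b history now [(4, 11), (5, 18)])
READ b @v5: history=[(4, 11), (5, 18)] -> pick v5 -> 18
v6: WRITE c=57  (c history now [(2, 16), (6, 57)])
v7: WRITE b=8  (b history now [(4, 11), (5, 18), (7, 8)])
v8: WRITE b=85  (b history now [(4, 11), (5, 18), (7, 8), (8, 85)])
v9: WRITE a=82  (a history now [(9, 82)])
READ b @v5: history=[(4, 11), (5, 18), (7, 8), (8, 85)] -> pick v5 -> 18
v10: WRITE a=22  (a history now [(9, 82), (10, 22)])
READ b @v10: history=[(4, 11), (5, 18), (7, 8), (8, 85)] -> pick v8 -> 85
v11: WRITE d=77  (d history now [(1, 15), (3, 36), (11, 77)])
v12: WRITE a=76  (a history now [(9, 82), (10, 22), (12, 76)])
v13: WRITE c=13  (c history now [(2, 16), (6, 57), (13, 13)])
v14: WRITE d=5  (d history now [(1, 15), (3, 36), (11, 77), (14, 5)])
READ b @v1: history=[(4, 11), (5, 18), (7, 8), (8, 85)] -> no version <= 1 -> NONE
v15: WRITE b=50  (b history now [(4, 11), (5, 18), (7, 8), (8, 85), (15, 50)])
v16: WRITE a=52  (a history now [(9, 82), (10, 22), (12, 76), (16, 52)])
Read results in order: ['15', 'NONE', '15', '15', '18', '18', '85', 'NONE']
NONE count = 2

Answer: 2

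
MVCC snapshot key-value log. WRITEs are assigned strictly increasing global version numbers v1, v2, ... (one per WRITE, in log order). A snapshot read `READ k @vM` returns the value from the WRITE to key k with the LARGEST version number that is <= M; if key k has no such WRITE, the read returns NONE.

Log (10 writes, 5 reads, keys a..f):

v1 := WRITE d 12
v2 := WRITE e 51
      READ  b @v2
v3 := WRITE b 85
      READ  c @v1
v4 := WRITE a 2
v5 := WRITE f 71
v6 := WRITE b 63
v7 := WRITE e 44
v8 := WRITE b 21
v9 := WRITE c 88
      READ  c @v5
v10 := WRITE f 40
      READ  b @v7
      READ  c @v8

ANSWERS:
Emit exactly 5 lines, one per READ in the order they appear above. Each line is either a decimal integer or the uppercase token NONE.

v1: WRITE d=12  (d history now [(1, 12)])
v2: WRITE e=51  (e history now [(2, 51)])
READ b @v2: history=[] -> no version <= 2 -> NONE
v3: WRITE b=85  (b history now [(3, 85)])
READ c @v1: history=[] -> no version <= 1 -> NONE
v4: WRITE a=2  (a history now [(4, 2)])
v5: WRITE f=71  (f history now [(5, 71)])
v6: WRITE b=63  (b history now [(3, 85), (6, 63)])
v7: WRITE e=44  (e history now [(2, 51), (7, 44)])
v8: WRITE b=21  (b history now [(3, 85), (6, 63), (8, 21)])
v9: WRITE c=88  (c history now [(9, 88)])
READ c @v5: history=[(9, 88)] -> no version <= 5 -> NONE
v10: WRITE f=40  (f history now [(5, 71), (10, 40)])
READ b @v7: history=[(3, 85), (6, 63), (8, 21)] -> pick v6 -> 63
READ c @v8: history=[(9, 88)] -> no version <= 8 -> NONE

Answer: NONE
NONE
NONE
63
NONE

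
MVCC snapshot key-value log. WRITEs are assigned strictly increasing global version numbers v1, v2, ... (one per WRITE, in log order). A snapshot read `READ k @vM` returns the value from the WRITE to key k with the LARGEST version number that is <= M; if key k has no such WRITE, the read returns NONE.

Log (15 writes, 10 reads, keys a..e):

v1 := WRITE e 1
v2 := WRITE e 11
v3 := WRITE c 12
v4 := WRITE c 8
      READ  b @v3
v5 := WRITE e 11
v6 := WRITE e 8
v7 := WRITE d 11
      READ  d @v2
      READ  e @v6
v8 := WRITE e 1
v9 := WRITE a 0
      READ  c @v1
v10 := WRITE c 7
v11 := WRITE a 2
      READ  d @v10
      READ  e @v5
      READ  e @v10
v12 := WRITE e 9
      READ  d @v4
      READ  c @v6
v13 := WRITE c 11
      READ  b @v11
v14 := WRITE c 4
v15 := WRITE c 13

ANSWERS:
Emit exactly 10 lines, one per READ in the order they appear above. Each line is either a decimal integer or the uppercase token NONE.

v1: WRITE e=1  (e history now [(1, 1)])
v2: WRITE e=11  (e history now [(1, 1), (2, 11)])
v3: WRITE c=12  (c history now [(3, 12)])
v4: WRITE c=8  (c history now [(3, 12), (4, 8)])
READ b @v3: history=[] -> no version <= 3 -> NONE
v5: WRITE e=11  (e history now [(1, 1), (2, 11), (5, 11)])
v6: WRITE e=8  (e history now [(1, 1), (2, 11), (5, 11), (6, 8)])
v7: WRITE d=11  (d history now [(7, 11)])
READ d @v2: history=[(7, 11)] -> no version <= 2 -> NONE
READ e @v6: history=[(1, 1), (2, 11), (5, 11), (6, 8)] -> pick v6 -> 8
v8: WRITE e=1  (e history now [(1, 1), (2, 11), (5, 11), (6, 8), (8, 1)])
v9: WRITE a=0  (a history now [(9, 0)])
READ c @v1: history=[(3, 12), (4, 8)] -> no version <= 1 -> NONE
v10: WRITE c=7  (c history now [(3, 12), (4, 8), (10, 7)])
v11: WRITE a=2  (a history now [(9, 0), (11, 2)])
READ d @v10: history=[(7, 11)] -> pick v7 -> 11
READ e @v5: history=[(1, 1), (2, 11), (5, 11), (6, 8), (8, 1)] -> pick v5 -> 11
READ e @v10: history=[(1, 1), (2, 11), (5, 11), (6, 8), (8, 1)] -> pick v8 -> 1
v12: WRITE e=9  (e history now [(1, 1), (2, 11), (5, 11), (6, 8), (8, 1), (12, 9)])
READ d @v4: history=[(7, 11)] -> no version <= 4 -> NONE
READ c @v6: history=[(3, 12), (4, 8), (10, 7)] -> pick v4 -> 8
v13: WRITE c=11  (c history now [(3, 12), (4, 8), (10, 7), (13, 11)])
READ b @v11: history=[] -> no version <= 11 -> NONE
v14: WRITE c=4  (c history now [(3, 12), (4, 8), (10, 7), (13, 11), (14, 4)])
v15: WRITE c=13  (c history now [(3, 12), (4, 8), (10, 7), (13, 11), (14, 4), (15, 13)])

Answer: NONE
NONE
8
NONE
11
11
1
NONE
8
NONE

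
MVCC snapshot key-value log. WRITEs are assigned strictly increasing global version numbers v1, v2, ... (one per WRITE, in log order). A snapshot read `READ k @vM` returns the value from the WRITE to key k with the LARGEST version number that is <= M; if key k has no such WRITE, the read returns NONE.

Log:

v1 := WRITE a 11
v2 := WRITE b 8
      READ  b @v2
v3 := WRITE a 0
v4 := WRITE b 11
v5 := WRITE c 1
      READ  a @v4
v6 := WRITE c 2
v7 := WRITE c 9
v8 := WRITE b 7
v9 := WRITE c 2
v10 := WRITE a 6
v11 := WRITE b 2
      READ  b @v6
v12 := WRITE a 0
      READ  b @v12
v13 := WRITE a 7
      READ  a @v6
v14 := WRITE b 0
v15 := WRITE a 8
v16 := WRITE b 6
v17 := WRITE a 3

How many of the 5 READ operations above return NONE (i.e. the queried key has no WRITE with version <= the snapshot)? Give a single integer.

v1: WRITE a=11  (a history now [(1, 11)])
v2: WRITE b=8  (b history now [(2, 8)])
READ b @v2: history=[(2, 8)] -> pick v2 -> 8
v3: WRITE a=0  (a history now [(1, 11), (3, 0)])
v4: WRITE b=11  (b history now [(2, 8), (4, 11)])
v5: WRITE c=1  (c history now [(5, 1)])
READ a @v4: history=[(1, 11), (3, 0)] -> pick v3 -> 0
v6: WRITE c=2  (c history now [(5, 1), (6, 2)])
v7: WRITE c=9  (c history now [(5, 1), (6, 2), (7, 9)])
v8: WRITE b=7  (b history now [(2, 8), (4, 11), (8, 7)])
v9: WRITE c=2  (c history now [(5, 1), (6, 2), (7, 9), (9, 2)])
v10: WRITE a=6  (a history now [(1, 11), (3, 0), (10, 6)])
v11: WRITE b=2  (b history now [(2, 8), (4, 11), (8, 7), (11, 2)])
READ b @v6: history=[(2, 8), (4, 11), (8, 7), (11, 2)] -> pick v4 -> 11
v12: WRITE a=0  (a history now [(1, 11), (3, 0), (10, 6), (12, 0)])
READ b @v12: history=[(2, 8), (4, 11), (8, 7), (11, 2)] -> pick v11 -> 2
v13: WRITE a=7  (a history now [(1, 11), (3, 0), (10, 6), (12, 0), (13, 7)])
READ a @v6: history=[(1, 11), (3, 0), (10, 6), (12, 0), (13, 7)] -> pick v3 -> 0
v14: WRITE b=0  (b history now [(2, 8), (4, 11), (8, 7), (11, 2), (14, 0)])
v15: WRITE a=8  (a history now [(1, 11), (3, 0), (10, 6), (12, 0), (13, 7), (15, 8)])
v16: WRITE b=6  (b history now [(2, 8), (4, 11), (8, 7), (11, 2), (14, 0), (16, 6)])
v17: WRITE a=3  (a history now [(1, 11), (3, 0), (10, 6), (12, 0), (13, 7), (15, 8), (17, 3)])
Read results in order: ['8', '0', '11', '2', '0']
NONE count = 0

Answer: 0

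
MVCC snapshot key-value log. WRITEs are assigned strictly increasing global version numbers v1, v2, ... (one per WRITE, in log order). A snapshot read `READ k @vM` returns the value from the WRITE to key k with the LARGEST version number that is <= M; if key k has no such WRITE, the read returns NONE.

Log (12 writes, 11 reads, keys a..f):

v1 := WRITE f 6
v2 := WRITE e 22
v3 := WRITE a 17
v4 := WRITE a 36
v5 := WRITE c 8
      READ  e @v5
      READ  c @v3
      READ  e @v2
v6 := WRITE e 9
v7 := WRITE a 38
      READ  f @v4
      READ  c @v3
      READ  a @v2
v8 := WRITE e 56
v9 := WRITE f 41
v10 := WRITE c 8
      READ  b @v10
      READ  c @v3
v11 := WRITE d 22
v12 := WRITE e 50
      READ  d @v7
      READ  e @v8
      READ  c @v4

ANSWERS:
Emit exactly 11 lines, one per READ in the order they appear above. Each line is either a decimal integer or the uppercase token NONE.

v1: WRITE f=6  (f history now [(1, 6)])
v2: WRITE e=22  (e history now [(2, 22)])
v3: WRITE a=17  (a history now [(3, 17)])
v4: WRITE a=36  (a history now [(3, 17), (4, 36)])
v5: WRITE c=8  (c history now [(5, 8)])
READ e @v5: history=[(2, 22)] -> pick v2 -> 22
READ c @v3: history=[(5, 8)] -> no version <= 3 -> NONE
READ e @v2: history=[(2, 22)] -> pick v2 -> 22
v6: WRITE e=9  (e history now [(2, 22), (6, 9)])
v7: WRITE a=38  (a history now [(3, 17), (4, 36), (7, 38)])
READ f @v4: history=[(1, 6)] -> pick v1 -> 6
READ c @v3: history=[(5, 8)] -> no version <= 3 -> NONE
READ a @v2: history=[(3, 17), (4, 36), (7, 38)] -> no version <= 2 -> NONE
v8: WRITE e=56  (e history now [(2, 22), (6, 9), (8, 56)])
v9: WRITE f=41  (f history now [(1, 6), (9, 41)])
v10: WRITE c=8  (c history now [(5, 8), (10, 8)])
READ b @v10: history=[] -> no version <= 10 -> NONE
READ c @v3: history=[(5, 8), (10, 8)] -> no version <= 3 -> NONE
v11: WRITE d=22  (d history now [(11, 22)])
v12: WRITE e=50  (e history now [(2, 22), (6, 9), (8, 56), (12, 50)])
READ d @v7: history=[(11, 22)] -> no version <= 7 -> NONE
READ e @v8: history=[(2, 22), (6, 9), (8, 56), (12, 50)] -> pick v8 -> 56
READ c @v4: history=[(5, 8), (10, 8)] -> no version <= 4 -> NONE

Answer: 22
NONE
22
6
NONE
NONE
NONE
NONE
NONE
56
NONE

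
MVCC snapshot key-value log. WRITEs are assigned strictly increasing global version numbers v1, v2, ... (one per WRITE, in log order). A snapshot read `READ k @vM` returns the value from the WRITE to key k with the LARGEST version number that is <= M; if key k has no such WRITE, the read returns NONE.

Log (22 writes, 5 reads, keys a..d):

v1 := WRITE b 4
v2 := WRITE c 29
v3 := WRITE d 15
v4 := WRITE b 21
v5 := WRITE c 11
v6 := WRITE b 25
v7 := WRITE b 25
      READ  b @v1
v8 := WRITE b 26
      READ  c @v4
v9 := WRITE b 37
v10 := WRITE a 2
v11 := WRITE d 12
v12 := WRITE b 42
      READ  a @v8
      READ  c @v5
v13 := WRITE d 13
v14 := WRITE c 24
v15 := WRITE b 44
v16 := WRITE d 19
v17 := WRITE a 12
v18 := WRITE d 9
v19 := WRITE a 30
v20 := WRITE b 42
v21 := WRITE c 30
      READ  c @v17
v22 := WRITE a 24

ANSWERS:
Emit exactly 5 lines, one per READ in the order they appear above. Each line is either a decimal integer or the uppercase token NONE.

Answer: 4
29
NONE
11
24

Derivation:
v1: WRITE b=4  (b history now [(1, 4)])
v2: WRITE c=29  (c history now [(2, 29)])
v3: WRITE d=15  (d history now [(3, 15)])
v4: WRITE b=21  (b history now [(1, 4), (4, 21)])
v5: WRITE c=11  (c history now [(2, 29), (5, 11)])
v6: WRITE b=25  (b history now [(1, 4), (4, 21), (6, 25)])
v7: WRITE b=25  (b history now [(1, 4), (4, 21), (6, 25), (7, 25)])
READ b @v1: history=[(1, 4), (4, 21), (6, 25), (7, 25)] -> pick v1 -> 4
v8: WRITE b=26  (b history now [(1, 4), (4, 21), (6, 25), (7, 25), (8, 26)])
READ c @v4: history=[(2, 29), (5, 11)] -> pick v2 -> 29
v9: WRITE b=37  (b history now [(1, 4), (4, 21), (6, 25), (7, 25), (8, 26), (9, 37)])
v10: WRITE a=2  (a history now [(10, 2)])
v11: WRITE d=12  (d history now [(3, 15), (11, 12)])
v12: WRITE b=42  (b history now [(1, 4), (4, 21), (6, 25), (7, 25), (8, 26), (9, 37), (12, 42)])
READ a @v8: history=[(10, 2)] -> no version <= 8 -> NONE
READ c @v5: history=[(2, 29), (5, 11)] -> pick v5 -> 11
v13: WRITE d=13  (d history now [(3, 15), (11, 12), (13, 13)])
v14: WRITE c=24  (c history now [(2, 29), (5, 11), (14, 24)])
v15: WRITE b=44  (b history now [(1, 4), (4, 21), (6, 25), (7, 25), (8, 26), (9, 37), (12, 42), (15, 44)])
v16: WRITE d=19  (d history now [(3, 15), (11, 12), (13, 13), (16, 19)])
v17: WRITE a=12  (a history now [(10, 2), (17, 12)])
v18: WRITE d=9  (d history now [(3, 15), (11, 12), (13, 13), (16, 19), (18, 9)])
v19: WRITE a=30  (a history now [(10, 2), (17, 12), (19, 30)])
v20: WRITE b=42  (b history now [(1, 4), (4, 21), (6, 25), (7, 25), (8, 26), (9, 37), (12, 42), (15, 44), (20, 42)])
v21: WRITE c=30  (c history now [(2, 29), (5, 11), (14, 24), (21, 30)])
READ c @v17: history=[(2, 29), (5, 11), (14, 24), (21, 30)] -> pick v14 -> 24
v22: WRITE a=24  (a history now [(10, 2), (17, 12), (19, 30), (22, 24)])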